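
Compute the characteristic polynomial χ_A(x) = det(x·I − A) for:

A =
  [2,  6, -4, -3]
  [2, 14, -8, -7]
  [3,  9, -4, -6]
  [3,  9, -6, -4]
x^4 - 8*x^3 + 24*x^2 - 32*x + 16

Expanding det(x·I − A) (e.g. by cofactor expansion or by noting that A is similar to its Jordan form J, which has the same characteristic polynomial as A) gives
  χ_A(x) = x^4 - 8*x^3 + 24*x^2 - 32*x + 16
which factors as (x - 2)^4. The eigenvalues (with algebraic multiplicities) are λ = 2 with multiplicity 4.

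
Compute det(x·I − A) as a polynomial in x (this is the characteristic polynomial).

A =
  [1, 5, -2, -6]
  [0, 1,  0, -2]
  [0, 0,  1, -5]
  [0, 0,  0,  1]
x^4 - 4*x^3 + 6*x^2 - 4*x + 1

Expanding det(x·I − A) (e.g. by cofactor expansion or by noting that A is similar to its Jordan form J, which has the same characteristic polynomial as A) gives
  χ_A(x) = x^4 - 4*x^3 + 6*x^2 - 4*x + 1
which factors as (x - 1)^4. The eigenvalues (with algebraic multiplicities) are λ = 1 with multiplicity 4.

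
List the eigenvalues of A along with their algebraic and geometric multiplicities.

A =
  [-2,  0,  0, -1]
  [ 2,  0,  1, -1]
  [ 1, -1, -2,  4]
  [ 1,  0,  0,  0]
λ = -1: alg = 4, geom = 2

Step 1 — factor the characteristic polynomial to read off the algebraic multiplicities:
  χ_A(x) = (x + 1)^4

Step 2 — compute geometric multiplicities via the rank-nullity identity g(λ) = n − rank(A − λI):
  rank(A − (-1)·I) = 2, so dim ker(A − (-1)·I) = n − 2 = 2

Summary:
  λ = -1: algebraic multiplicity = 4, geometric multiplicity = 2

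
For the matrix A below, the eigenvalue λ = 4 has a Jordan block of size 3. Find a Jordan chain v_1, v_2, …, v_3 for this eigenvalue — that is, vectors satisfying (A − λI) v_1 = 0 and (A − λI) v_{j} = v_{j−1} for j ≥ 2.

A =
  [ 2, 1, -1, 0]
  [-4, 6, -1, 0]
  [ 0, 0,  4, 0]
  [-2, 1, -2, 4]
A Jordan chain for λ = 4 of length 3:
v_1 = (1, 2, 0, 1)ᵀ
v_2 = (-1, -1, 0, -2)ᵀ
v_3 = (0, 0, 1, 0)ᵀ

Let N = A − (4)·I. We want v_3 with N^3 v_3 = 0 but N^2 v_3 ≠ 0; then v_{j-1} := N · v_j for j = 3, …, 2.

Pick v_3 = (0, 0, 1, 0)ᵀ.
Then v_2 = N · v_3 = (-1, -1, 0, -2)ᵀ.
Then v_1 = N · v_2 = (1, 2, 0, 1)ᵀ.

Sanity check: (A − (4)·I) v_1 = (0, 0, 0, 0)ᵀ = 0. ✓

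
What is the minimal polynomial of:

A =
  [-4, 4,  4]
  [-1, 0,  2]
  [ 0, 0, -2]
x^2 + 4*x + 4

The characteristic polynomial is χ_A(x) = (x + 2)^3, so the eigenvalues are known. The minimal polynomial is
  m_A(x) = Π_λ (x − λ)^{k_λ}
where k_λ is the size of the *largest* Jordan block for λ (equivalently, the smallest k with (A − λI)^k v = 0 for every generalised eigenvector v of λ).

  λ = -2: largest Jordan block has size 2, contributing (x + 2)^2

So m_A(x) = (x + 2)^2 = x^2 + 4*x + 4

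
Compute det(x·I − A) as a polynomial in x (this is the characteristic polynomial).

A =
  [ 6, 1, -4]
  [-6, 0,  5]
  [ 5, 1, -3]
x^3 - 3*x^2 + 3*x - 1

Expanding det(x·I − A) (e.g. by cofactor expansion or by noting that A is similar to its Jordan form J, which has the same characteristic polynomial as A) gives
  χ_A(x) = x^3 - 3*x^2 + 3*x - 1
which factors as (x - 1)^3. The eigenvalues (with algebraic multiplicities) are λ = 1 with multiplicity 3.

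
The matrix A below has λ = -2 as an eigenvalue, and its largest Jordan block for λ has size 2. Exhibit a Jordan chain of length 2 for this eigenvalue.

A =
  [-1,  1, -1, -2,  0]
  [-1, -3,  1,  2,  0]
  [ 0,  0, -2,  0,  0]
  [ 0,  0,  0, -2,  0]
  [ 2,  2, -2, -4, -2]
A Jordan chain for λ = -2 of length 2:
v_1 = (1, -1, 0, 0, 2)ᵀ
v_2 = (1, 0, 0, 0, 0)ᵀ

Let N = A − (-2)·I. We want v_2 with N^2 v_2 = 0 but N^1 v_2 ≠ 0; then v_{j-1} := N · v_j for j = 2, …, 2.

Pick v_2 = (1, 0, 0, 0, 0)ᵀ.
Then v_1 = N · v_2 = (1, -1, 0, 0, 2)ᵀ.

Sanity check: (A − (-2)·I) v_1 = (0, 0, 0, 0, 0)ᵀ = 0. ✓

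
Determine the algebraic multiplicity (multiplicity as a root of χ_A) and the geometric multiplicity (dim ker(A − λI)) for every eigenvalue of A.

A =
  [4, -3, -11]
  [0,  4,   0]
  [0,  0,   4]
λ = 4: alg = 3, geom = 2

Step 1 — factor the characteristic polynomial to read off the algebraic multiplicities:
  χ_A(x) = (x - 4)^3

Step 2 — compute geometric multiplicities via the rank-nullity identity g(λ) = n − rank(A − λI):
  rank(A − (4)·I) = 1, so dim ker(A − (4)·I) = n − 1 = 2

Summary:
  λ = 4: algebraic multiplicity = 3, geometric multiplicity = 2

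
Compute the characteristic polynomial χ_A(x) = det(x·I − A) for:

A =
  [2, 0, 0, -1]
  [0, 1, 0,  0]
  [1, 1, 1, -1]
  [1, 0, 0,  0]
x^4 - 4*x^3 + 6*x^2 - 4*x + 1

Expanding det(x·I − A) (e.g. by cofactor expansion or by noting that A is similar to its Jordan form J, which has the same characteristic polynomial as A) gives
  χ_A(x) = x^4 - 4*x^3 + 6*x^2 - 4*x + 1
which factors as (x - 1)^4. The eigenvalues (with algebraic multiplicities) are λ = 1 with multiplicity 4.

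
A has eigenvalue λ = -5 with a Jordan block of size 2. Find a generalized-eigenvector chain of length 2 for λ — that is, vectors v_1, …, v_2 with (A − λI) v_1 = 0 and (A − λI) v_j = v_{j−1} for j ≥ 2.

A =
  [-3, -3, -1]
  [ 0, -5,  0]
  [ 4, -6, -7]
A Jordan chain for λ = -5 of length 2:
v_1 = (2, 0, 4)ᵀ
v_2 = (1, 0, 0)ᵀ

Let N = A − (-5)·I. We want v_2 with N^2 v_2 = 0 but N^1 v_2 ≠ 0; then v_{j-1} := N · v_j for j = 2, …, 2.

Pick v_2 = (1, 0, 0)ᵀ.
Then v_1 = N · v_2 = (2, 0, 4)ᵀ.

Sanity check: (A − (-5)·I) v_1 = (0, 0, 0)ᵀ = 0. ✓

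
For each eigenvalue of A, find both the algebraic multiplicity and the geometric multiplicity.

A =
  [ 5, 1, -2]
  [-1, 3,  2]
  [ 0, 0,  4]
λ = 4: alg = 3, geom = 2

Step 1 — factor the characteristic polynomial to read off the algebraic multiplicities:
  χ_A(x) = (x - 4)^3

Step 2 — compute geometric multiplicities via the rank-nullity identity g(λ) = n − rank(A − λI):
  rank(A − (4)·I) = 1, so dim ker(A − (4)·I) = n − 1 = 2

Summary:
  λ = 4: algebraic multiplicity = 3, geometric multiplicity = 2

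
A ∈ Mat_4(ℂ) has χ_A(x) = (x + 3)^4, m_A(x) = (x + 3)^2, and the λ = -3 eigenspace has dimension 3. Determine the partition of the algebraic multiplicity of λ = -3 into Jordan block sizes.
Block sizes for λ = -3: [2, 1, 1]

Step 1 — from the characteristic polynomial, algebraic multiplicity of λ = -3 is 4. From dim ker(A − (-3)·I) = 3, there are exactly 3 Jordan blocks for λ = -3.
Step 2 — from the minimal polynomial, the factor (x + 3)^2 tells us the largest block for λ = -3 has size 2.
Step 3 — with total size 4, 3 blocks, and largest block 2, the block sizes (in nonincreasing order) are [2, 1, 1].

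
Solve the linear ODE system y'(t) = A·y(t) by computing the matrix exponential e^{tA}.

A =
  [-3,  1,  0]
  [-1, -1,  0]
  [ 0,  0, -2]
e^{tA} =
  [-t*exp(-2*t) + exp(-2*t), t*exp(-2*t), 0]
  [-t*exp(-2*t), t*exp(-2*t) + exp(-2*t), 0]
  [0, 0, exp(-2*t)]

Strategy: write A = P · J · P⁻¹ where J is a Jordan canonical form, so e^{tA} = P · e^{tJ} · P⁻¹, and e^{tJ} can be computed block-by-block.

A has Jordan form
J =
  [-2,  1,  0]
  [ 0, -2,  0]
  [ 0,  0, -2]
(up to reordering of blocks).

Per-block formulas:
  For a 2×2 Jordan block J_2(-2): exp(t · J_2(-2)) = e^(-2t)·(I + t·N), where N is the 2×2 nilpotent shift.
  For a 1×1 block at λ = -2: exp(t · [-2]) = [e^(-2t)].

After assembling e^{tJ} and conjugating by P, we get:

e^{tA} =
  [-t*exp(-2*t) + exp(-2*t), t*exp(-2*t), 0]
  [-t*exp(-2*t), t*exp(-2*t) + exp(-2*t), 0]
  [0, 0, exp(-2*t)]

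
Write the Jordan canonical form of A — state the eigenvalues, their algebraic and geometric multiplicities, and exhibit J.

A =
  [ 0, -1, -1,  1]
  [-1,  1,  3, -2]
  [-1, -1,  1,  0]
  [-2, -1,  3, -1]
J_2(0) ⊕ J_1(0) ⊕ J_1(1)

The characteristic polynomial is
  det(x·I − A) = x^4 - x^3 = x^3*(x - 1)

Eigenvalues and multiplicities (the geometric multiplicity of λ is n − rank(A − λI), which equals the number of Jordan blocks for λ):
  λ = 0: algebraic multiplicity = 3, geometric multiplicity = 2
  λ = 1: algebraic multiplicity = 1, geometric multiplicity = 1

Determining the block sizes for each eigenvalue:
  λ = 0: 2 blocks summing to 3 forces exactly one block of size 2 and the rest size 1 → block sizes [2, 1]
  λ = 1: one block (gm = 1), so the single block has size am = 1 → block sizes [1]

Assembling the blocks gives a Jordan form
J =
  [0, 1, 0, 0]
  [0, 0, 0, 0]
  [0, 0, 0, 0]
  [0, 0, 0, 1]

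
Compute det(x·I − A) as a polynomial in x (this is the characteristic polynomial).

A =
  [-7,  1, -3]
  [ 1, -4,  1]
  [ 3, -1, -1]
x^3 + 12*x^2 + 48*x + 64

Expanding det(x·I − A) (e.g. by cofactor expansion or by noting that A is similar to its Jordan form J, which has the same characteristic polynomial as A) gives
  χ_A(x) = x^3 + 12*x^2 + 48*x + 64
which factors as (x + 4)^3. The eigenvalues (with algebraic multiplicities) are λ = -4 with multiplicity 3.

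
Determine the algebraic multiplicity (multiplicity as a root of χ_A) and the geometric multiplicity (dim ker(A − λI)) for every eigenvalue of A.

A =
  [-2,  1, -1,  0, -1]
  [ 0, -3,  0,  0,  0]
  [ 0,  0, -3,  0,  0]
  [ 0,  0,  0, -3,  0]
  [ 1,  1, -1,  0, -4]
λ = -3: alg = 5, geom = 4

Step 1 — factor the characteristic polynomial to read off the algebraic multiplicities:
  χ_A(x) = (x + 3)^5

Step 2 — compute geometric multiplicities via the rank-nullity identity g(λ) = n − rank(A − λI):
  rank(A − (-3)·I) = 1, so dim ker(A − (-3)·I) = n − 1 = 4

Summary:
  λ = -3: algebraic multiplicity = 5, geometric multiplicity = 4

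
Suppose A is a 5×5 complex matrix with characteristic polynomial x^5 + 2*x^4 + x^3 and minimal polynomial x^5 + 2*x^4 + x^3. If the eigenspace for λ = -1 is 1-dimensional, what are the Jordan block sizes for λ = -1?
Block sizes for λ = -1: [2]

Step 1 — from the characteristic polynomial, algebraic multiplicity of λ = -1 is 2. From dim ker(A − (-1)·I) = 1, there are exactly 1 Jordan blocks for λ = -1.
Step 2 — from the minimal polynomial, the factor (x + 1)^2 tells us the largest block for λ = -1 has size 2.
Step 3 — with total size 2, 1 blocks, and largest block 2, the block sizes (in nonincreasing order) are [2].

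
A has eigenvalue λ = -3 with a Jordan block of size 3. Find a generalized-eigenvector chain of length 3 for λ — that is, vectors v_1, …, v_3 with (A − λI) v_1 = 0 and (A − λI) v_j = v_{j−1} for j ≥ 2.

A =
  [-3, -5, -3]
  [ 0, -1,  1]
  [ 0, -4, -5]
A Jordan chain for λ = -3 of length 3:
v_1 = (2, 0, 0)ᵀ
v_2 = (-5, 2, -4)ᵀ
v_3 = (0, 1, 0)ᵀ

Let N = A − (-3)·I. We want v_3 with N^3 v_3 = 0 but N^2 v_3 ≠ 0; then v_{j-1} := N · v_j for j = 3, …, 2.

Pick v_3 = (0, 1, 0)ᵀ.
Then v_2 = N · v_3 = (-5, 2, -4)ᵀ.
Then v_1 = N · v_2 = (2, 0, 0)ᵀ.

Sanity check: (A − (-3)·I) v_1 = (0, 0, 0)ᵀ = 0. ✓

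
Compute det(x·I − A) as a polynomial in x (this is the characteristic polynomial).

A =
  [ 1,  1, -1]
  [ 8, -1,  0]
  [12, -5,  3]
x^3 - 3*x^2 + 3*x - 1

Expanding det(x·I − A) (e.g. by cofactor expansion or by noting that A is similar to its Jordan form J, which has the same characteristic polynomial as A) gives
  χ_A(x) = x^3 - 3*x^2 + 3*x - 1
which factors as (x - 1)^3. The eigenvalues (with algebraic multiplicities) are λ = 1 with multiplicity 3.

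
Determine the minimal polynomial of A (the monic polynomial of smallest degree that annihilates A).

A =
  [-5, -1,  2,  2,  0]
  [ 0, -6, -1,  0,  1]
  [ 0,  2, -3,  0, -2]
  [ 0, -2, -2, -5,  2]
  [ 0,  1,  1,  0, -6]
x^3 + 15*x^2 + 75*x + 125

The characteristic polynomial is χ_A(x) = (x + 5)^5, so the eigenvalues are known. The minimal polynomial is
  m_A(x) = Π_λ (x − λ)^{k_λ}
where k_λ is the size of the *largest* Jordan block for λ (equivalently, the smallest k with (A − λI)^k v = 0 for every generalised eigenvector v of λ).

  λ = -5: largest Jordan block has size 3, contributing (x + 5)^3

So m_A(x) = (x + 5)^3 = x^3 + 15*x^2 + 75*x + 125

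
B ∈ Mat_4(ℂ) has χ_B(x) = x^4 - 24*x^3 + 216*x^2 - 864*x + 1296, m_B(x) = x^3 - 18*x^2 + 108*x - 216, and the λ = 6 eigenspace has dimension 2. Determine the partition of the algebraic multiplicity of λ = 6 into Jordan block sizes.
Block sizes for λ = 6: [3, 1]

Step 1 — from the characteristic polynomial, algebraic multiplicity of λ = 6 is 4. From dim ker(B − (6)·I) = 2, there are exactly 2 Jordan blocks for λ = 6.
Step 2 — from the minimal polynomial, the factor (x − 6)^3 tells us the largest block for λ = 6 has size 3.
Step 3 — with total size 4, 2 blocks, and largest block 3, the block sizes (in nonincreasing order) are [3, 1].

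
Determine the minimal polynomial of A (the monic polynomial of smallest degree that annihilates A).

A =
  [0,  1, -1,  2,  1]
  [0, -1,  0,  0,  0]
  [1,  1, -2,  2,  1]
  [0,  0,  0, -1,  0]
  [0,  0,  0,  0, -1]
x^2 + 2*x + 1

The characteristic polynomial is χ_A(x) = (x + 1)^5, so the eigenvalues are known. The minimal polynomial is
  m_A(x) = Π_λ (x − λ)^{k_λ}
where k_λ is the size of the *largest* Jordan block for λ (equivalently, the smallest k with (A − λI)^k v = 0 for every generalised eigenvector v of λ).

  λ = -1: largest Jordan block has size 2, contributing (x + 1)^2

So m_A(x) = (x + 1)^2 = x^2 + 2*x + 1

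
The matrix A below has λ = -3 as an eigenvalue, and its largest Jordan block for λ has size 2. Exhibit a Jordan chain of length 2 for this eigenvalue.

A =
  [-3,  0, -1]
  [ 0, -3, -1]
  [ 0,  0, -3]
A Jordan chain for λ = -3 of length 2:
v_1 = (-1, -1, 0)ᵀ
v_2 = (0, 0, 1)ᵀ

Let N = A − (-3)·I. We want v_2 with N^2 v_2 = 0 but N^1 v_2 ≠ 0; then v_{j-1} := N · v_j for j = 2, …, 2.

Pick v_2 = (0, 0, 1)ᵀ.
Then v_1 = N · v_2 = (-1, -1, 0)ᵀ.

Sanity check: (A − (-3)·I) v_1 = (0, 0, 0)ᵀ = 0. ✓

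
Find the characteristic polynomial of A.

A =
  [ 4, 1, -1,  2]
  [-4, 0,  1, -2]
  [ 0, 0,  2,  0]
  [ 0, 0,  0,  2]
x^4 - 8*x^3 + 24*x^2 - 32*x + 16

Expanding det(x·I − A) (e.g. by cofactor expansion or by noting that A is similar to its Jordan form J, which has the same characteristic polynomial as A) gives
  χ_A(x) = x^4 - 8*x^3 + 24*x^2 - 32*x + 16
which factors as (x - 2)^4. The eigenvalues (with algebraic multiplicities) are λ = 2 with multiplicity 4.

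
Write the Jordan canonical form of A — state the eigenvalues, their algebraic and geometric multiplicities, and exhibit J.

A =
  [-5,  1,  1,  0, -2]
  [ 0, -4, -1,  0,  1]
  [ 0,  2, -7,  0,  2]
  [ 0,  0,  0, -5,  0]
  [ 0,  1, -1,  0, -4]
J_3(-5) ⊕ J_1(-5) ⊕ J_1(-5)

The characteristic polynomial is
  det(x·I − A) = x^5 + 25*x^4 + 250*x^3 + 1250*x^2 + 3125*x + 3125 = (x + 5)^5

Eigenvalues and multiplicities (the geometric multiplicity of λ is n − rank(A − λI), which equals the number of Jordan blocks for λ):
  λ = -5: algebraic multiplicity = 5, geometric multiplicity = 3

Determining the block sizes for each eigenvalue:
  λ = -5: with am = 5 and gm = 3, the partition is not yet determined (e.g. several partitions of 5 into 3 parts exist). Let N = A − (-5)·I. Computing rank(N^1) = 2, rank(N^2) = 1, rank(N^3) = 0; the number of blocks of size ≥ j is rank(N^{j−1}) − rank(N^j), giving [3, 1, 1]. So we have 1 block(s) of size 3, 2 block(s) of size 1 → block sizes [3, 1, 1]

Assembling the blocks gives a Jordan form
J =
  [-5,  1,  0,  0,  0]
  [ 0, -5,  1,  0,  0]
  [ 0,  0, -5,  0,  0]
  [ 0,  0,  0, -5,  0]
  [ 0,  0,  0,  0, -5]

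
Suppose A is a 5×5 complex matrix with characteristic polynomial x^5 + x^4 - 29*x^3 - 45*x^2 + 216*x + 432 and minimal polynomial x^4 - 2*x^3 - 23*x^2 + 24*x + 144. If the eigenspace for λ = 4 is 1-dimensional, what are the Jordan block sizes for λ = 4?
Block sizes for λ = 4: [2]

Step 1 — from the characteristic polynomial, algebraic multiplicity of λ = 4 is 2. From dim ker(A − (4)·I) = 1, there are exactly 1 Jordan blocks for λ = 4.
Step 2 — from the minimal polynomial, the factor (x − 4)^2 tells us the largest block for λ = 4 has size 2.
Step 3 — with total size 2, 1 blocks, and largest block 2, the block sizes (in nonincreasing order) are [2].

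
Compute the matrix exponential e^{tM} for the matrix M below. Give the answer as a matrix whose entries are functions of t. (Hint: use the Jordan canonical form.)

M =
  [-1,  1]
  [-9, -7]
e^{tM} =
  [3*t*exp(-4*t) + exp(-4*t), t*exp(-4*t)]
  [-9*t*exp(-4*t), -3*t*exp(-4*t) + exp(-4*t)]

Strategy: write M = P · J · P⁻¹ where J is a Jordan canonical form, so e^{tM} = P · e^{tJ} · P⁻¹, and e^{tJ} can be computed block-by-block.

M has Jordan form
J =
  [-4,  1]
  [ 0, -4]
(up to reordering of blocks).

Per-block formulas:
  For a 2×2 Jordan block J_2(-4): exp(t · J_2(-4)) = e^(-4t)·(I + t·N), where N is the 2×2 nilpotent shift.

After assembling e^{tJ} and conjugating by P, we get:

e^{tM} =
  [3*t*exp(-4*t) + exp(-4*t), t*exp(-4*t)]
  [-9*t*exp(-4*t), -3*t*exp(-4*t) + exp(-4*t)]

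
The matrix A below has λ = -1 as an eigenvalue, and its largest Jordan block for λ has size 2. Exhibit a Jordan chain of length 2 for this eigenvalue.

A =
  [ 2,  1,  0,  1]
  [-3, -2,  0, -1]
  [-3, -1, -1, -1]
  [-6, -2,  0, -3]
A Jordan chain for λ = -1 of length 2:
v_1 = (3, -3, -3, -6)ᵀ
v_2 = (1, 0, 0, 0)ᵀ

Let N = A − (-1)·I. We want v_2 with N^2 v_2 = 0 but N^1 v_2 ≠ 0; then v_{j-1} := N · v_j for j = 2, …, 2.

Pick v_2 = (1, 0, 0, 0)ᵀ.
Then v_1 = N · v_2 = (3, -3, -3, -6)ᵀ.

Sanity check: (A − (-1)·I) v_1 = (0, 0, 0, 0)ᵀ = 0. ✓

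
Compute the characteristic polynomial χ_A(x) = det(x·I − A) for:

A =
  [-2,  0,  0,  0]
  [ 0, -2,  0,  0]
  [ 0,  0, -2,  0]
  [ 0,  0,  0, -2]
x^4 + 8*x^3 + 24*x^2 + 32*x + 16

Expanding det(x·I − A) (e.g. by cofactor expansion or by noting that A is similar to its Jordan form J, which has the same characteristic polynomial as A) gives
  χ_A(x) = x^4 + 8*x^3 + 24*x^2 + 32*x + 16
which factors as (x + 2)^4. The eigenvalues (with algebraic multiplicities) are λ = -2 with multiplicity 4.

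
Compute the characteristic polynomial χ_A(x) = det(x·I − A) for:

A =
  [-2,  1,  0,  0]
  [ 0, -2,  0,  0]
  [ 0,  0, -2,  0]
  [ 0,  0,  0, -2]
x^4 + 8*x^3 + 24*x^2 + 32*x + 16

Expanding det(x·I − A) (e.g. by cofactor expansion or by noting that A is similar to its Jordan form J, which has the same characteristic polynomial as A) gives
  χ_A(x) = x^4 + 8*x^3 + 24*x^2 + 32*x + 16
which factors as (x + 2)^4. The eigenvalues (with algebraic multiplicities) are λ = -2 with multiplicity 4.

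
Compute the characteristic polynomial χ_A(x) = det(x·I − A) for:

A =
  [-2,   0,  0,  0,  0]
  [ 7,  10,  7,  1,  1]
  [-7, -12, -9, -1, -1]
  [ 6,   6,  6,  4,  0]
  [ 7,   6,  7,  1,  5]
x^5 - 8*x^4 + 4*x^3 + 80*x^2 - 64*x - 256

Expanding det(x·I − A) (e.g. by cofactor expansion or by noting that A is similar to its Jordan form J, which has the same characteristic polynomial as A) gives
  χ_A(x) = x^5 - 8*x^4 + 4*x^3 + 80*x^2 - 64*x - 256
which factors as (x - 4)^3*(x + 2)^2. The eigenvalues (with algebraic multiplicities) are λ = -2 with multiplicity 2, λ = 4 with multiplicity 3.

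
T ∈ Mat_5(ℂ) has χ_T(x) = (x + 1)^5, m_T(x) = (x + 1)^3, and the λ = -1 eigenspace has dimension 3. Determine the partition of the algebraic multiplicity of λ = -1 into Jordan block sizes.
Block sizes for λ = -1: [3, 1, 1]

Step 1 — from the characteristic polynomial, algebraic multiplicity of λ = -1 is 5. From dim ker(T − (-1)·I) = 3, there are exactly 3 Jordan blocks for λ = -1.
Step 2 — from the minimal polynomial, the factor (x + 1)^3 tells us the largest block for λ = -1 has size 3.
Step 3 — with total size 5, 3 blocks, and largest block 3, the block sizes (in nonincreasing order) are [3, 1, 1].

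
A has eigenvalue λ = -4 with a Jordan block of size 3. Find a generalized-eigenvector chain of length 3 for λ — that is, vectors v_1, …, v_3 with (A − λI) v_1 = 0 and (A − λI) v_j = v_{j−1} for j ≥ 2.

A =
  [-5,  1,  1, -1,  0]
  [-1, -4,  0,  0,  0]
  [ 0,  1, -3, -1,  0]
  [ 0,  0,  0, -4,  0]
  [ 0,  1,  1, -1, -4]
A Jordan chain for λ = -4 of length 3:
v_1 = (0, 1, -1, 0, -1)ᵀ
v_2 = (-1, -1, 0, 0, 0)ᵀ
v_3 = (1, 0, 0, 0, 0)ᵀ

Let N = A − (-4)·I. We want v_3 with N^3 v_3 = 0 but N^2 v_3 ≠ 0; then v_{j-1} := N · v_j for j = 3, …, 2.

Pick v_3 = (1, 0, 0, 0, 0)ᵀ.
Then v_2 = N · v_3 = (-1, -1, 0, 0, 0)ᵀ.
Then v_1 = N · v_2 = (0, 1, -1, 0, -1)ᵀ.

Sanity check: (A − (-4)·I) v_1 = (0, 0, 0, 0, 0)ᵀ = 0. ✓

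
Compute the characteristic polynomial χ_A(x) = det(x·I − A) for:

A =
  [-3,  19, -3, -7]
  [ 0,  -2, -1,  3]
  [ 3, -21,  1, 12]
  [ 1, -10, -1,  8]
x^4 - 4*x^3 + 6*x^2 - 4*x + 1

Expanding det(x·I − A) (e.g. by cofactor expansion or by noting that A is similar to its Jordan form J, which has the same characteristic polynomial as A) gives
  χ_A(x) = x^4 - 4*x^3 + 6*x^2 - 4*x + 1
which factors as (x - 1)^4. The eigenvalues (with algebraic multiplicities) are λ = 1 with multiplicity 4.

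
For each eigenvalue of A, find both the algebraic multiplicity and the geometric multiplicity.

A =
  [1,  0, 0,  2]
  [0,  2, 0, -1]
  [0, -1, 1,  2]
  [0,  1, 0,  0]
λ = 1: alg = 4, geom = 2

Step 1 — factor the characteristic polynomial to read off the algebraic multiplicities:
  χ_A(x) = (x - 1)^4

Step 2 — compute geometric multiplicities via the rank-nullity identity g(λ) = n − rank(A − λI):
  rank(A − (1)·I) = 2, so dim ker(A − (1)·I) = n − 2 = 2

Summary:
  λ = 1: algebraic multiplicity = 4, geometric multiplicity = 2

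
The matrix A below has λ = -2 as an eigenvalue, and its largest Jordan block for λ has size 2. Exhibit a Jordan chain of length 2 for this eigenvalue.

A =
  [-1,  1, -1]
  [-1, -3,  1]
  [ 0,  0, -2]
A Jordan chain for λ = -2 of length 2:
v_1 = (1, -1, 0)ᵀ
v_2 = (1, 0, 0)ᵀ

Let N = A − (-2)·I. We want v_2 with N^2 v_2 = 0 but N^1 v_2 ≠ 0; then v_{j-1} := N · v_j for j = 2, …, 2.

Pick v_2 = (1, 0, 0)ᵀ.
Then v_1 = N · v_2 = (1, -1, 0)ᵀ.

Sanity check: (A − (-2)·I) v_1 = (0, 0, 0)ᵀ = 0. ✓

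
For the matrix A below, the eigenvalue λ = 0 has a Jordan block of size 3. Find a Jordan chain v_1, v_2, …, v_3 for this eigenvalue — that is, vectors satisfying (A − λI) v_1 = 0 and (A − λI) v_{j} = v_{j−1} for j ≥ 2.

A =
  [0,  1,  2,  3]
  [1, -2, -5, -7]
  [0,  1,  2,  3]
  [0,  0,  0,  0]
A Jordan chain for λ = 0 of length 3:
v_1 = (1, -2, 1, 0)ᵀ
v_2 = (0, 1, 0, 0)ᵀ
v_3 = (1, 0, 0, 0)ᵀ

Let N = A − (0)·I. We want v_3 with N^3 v_3 = 0 but N^2 v_3 ≠ 0; then v_{j-1} := N · v_j for j = 3, …, 2.

Pick v_3 = (1, 0, 0, 0)ᵀ.
Then v_2 = N · v_3 = (0, 1, 0, 0)ᵀ.
Then v_1 = N · v_2 = (1, -2, 1, 0)ᵀ.

Sanity check: (A − (0)·I) v_1 = (0, 0, 0, 0)ᵀ = 0. ✓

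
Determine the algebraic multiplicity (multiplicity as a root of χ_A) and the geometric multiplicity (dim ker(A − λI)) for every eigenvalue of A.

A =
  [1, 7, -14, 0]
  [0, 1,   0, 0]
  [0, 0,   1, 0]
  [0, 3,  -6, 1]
λ = 1: alg = 4, geom = 3

Step 1 — factor the characteristic polynomial to read off the algebraic multiplicities:
  χ_A(x) = (x - 1)^4

Step 2 — compute geometric multiplicities via the rank-nullity identity g(λ) = n − rank(A − λI):
  rank(A − (1)·I) = 1, so dim ker(A − (1)·I) = n − 1 = 3

Summary:
  λ = 1: algebraic multiplicity = 4, geometric multiplicity = 3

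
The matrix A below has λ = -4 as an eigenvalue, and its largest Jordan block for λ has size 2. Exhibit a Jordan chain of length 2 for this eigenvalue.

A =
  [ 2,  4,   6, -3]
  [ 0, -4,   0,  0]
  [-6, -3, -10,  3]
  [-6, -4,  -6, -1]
A Jordan chain for λ = -4 of length 2:
v_1 = (2, 0, -3, -2)ᵀ
v_2 = (1, -1, 0, 0)ᵀ

Let N = A − (-4)·I. We want v_2 with N^2 v_2 = 0 but N^1 v_2 ≠ 0; then v_{j-1} := N · v_j for j = 2, …, 2.

Pick v_2 = (1, -1, 0, 0)ᵀ.
Then v_1 = N · v_2 = (2, 0, -3, -2)ᵀ.

Sanity check: (A − (-4)·I) v_1 = (0, 0, 0, 0)ᵀ = 0. ✓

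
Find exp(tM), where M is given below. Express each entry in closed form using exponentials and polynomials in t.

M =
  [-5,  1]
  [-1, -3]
e^{tM} =
  [-t*exp(-4*t) + exp(-4*t), t*exp(-4*t)]
  [-t*exp(-4*t), t*exp(-4*t) + exp(-4*t)]

Strategy: write M = P · J · P⁻¹ where J is a Jordan canonical form, so e^{tM} = P · e^{tJ} · P⁻¹, and e^{tJ} can be computed block-by-block.

M has Jordan form
J =
  [-4,  1]
  [ 0, -4]
(up to reordering of blocks).

Per-block formulas:
  For a 2×2 Jordan block J_2(-4): exp(t · J_2(-4)) = e^(-4t)·(I + t·N), where N is the 2×2 nilpotent shift.

After assembling e^{tJ} and conjugating by P, we get:

e^{tM} =
  [-t*exp(-4*t) + exp(-4*t), t*exp(-4*t)]
  [-t*exp(-4*t), t*exp(-4*t) + exp(-4*t)]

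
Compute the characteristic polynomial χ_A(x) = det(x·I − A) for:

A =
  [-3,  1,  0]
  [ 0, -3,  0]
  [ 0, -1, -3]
x^3 + 9*x^2 + 27*x + 27

Expanding det(x·I − A) (e.g. by cofactor expansion or by noting that A is similar to its Jordan form J, which has the same characteristic polynomial as A) gives
  χ_A(x) = x^3 + 9*x^2 + 27*x + 27
which factors as (x + 3)^3. The eigenvalues (with algebraic multiplicities) are λ = -3 with multiplicity 3.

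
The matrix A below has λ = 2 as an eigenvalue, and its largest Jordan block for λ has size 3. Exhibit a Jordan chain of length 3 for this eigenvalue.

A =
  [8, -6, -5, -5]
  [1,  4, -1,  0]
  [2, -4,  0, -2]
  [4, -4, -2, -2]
A Jordan chain for λ = 2 of length 3:
v_1 = (-8, 2, -4, -8)ᵀ
v_2 = (-6, 2, -4, -4)ᵀ
v_3 = (0, 1, 0, 0)ᵀ

Let N = A − (2)·I. We want v_3 with N^3 v_3 = 0 but N^2 v_3 ≠ 0; then v_{j-1} := N · v_j for j = 3, …, 2.

Pick v_3 = (0, 1, 0, 0)ᵀ.
Then v_2 = N · v_3 = (-6, 2, -4, -4)ᵀ.
Then v_1 = N · v_2 = (-8, 2, -4, -8)ᵀ.

Sanity check: (A − (2)·I) v_1 = (0, 0, 0, 0)ᵀ = 0. ✓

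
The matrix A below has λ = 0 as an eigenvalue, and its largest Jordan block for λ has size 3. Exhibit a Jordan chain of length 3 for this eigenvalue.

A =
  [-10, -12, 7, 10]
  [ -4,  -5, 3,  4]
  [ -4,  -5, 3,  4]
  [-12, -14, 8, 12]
A Jordan chain for λ = 0 of length 3:
v_1 = (5, 2, 2, 6)ᵀ
v_2 = (-12, -5, -5, -14)ᵀ
v_3 = (0, 1, 0, 0)ᵀ

Let N = A − (0)·I. We want v_3 with N^3 v_3 = 0 but N^2 v_3 ≠ 0; then v_{j-1} := N · v_j for j = 3, …, 2.

Pick v_3 = (0, 1, 0, 0)ᵀ.
Then v_2 = N · v_3 = (-12, -5, -5, -14)ᵀ.
Then v_1 = N · v_2 = (5, 2, 2, 6)ᵀ.

Sanity check: (A − (0)·I) v_1 = (0, 0, 0, 0)ᵀ = 0. ✓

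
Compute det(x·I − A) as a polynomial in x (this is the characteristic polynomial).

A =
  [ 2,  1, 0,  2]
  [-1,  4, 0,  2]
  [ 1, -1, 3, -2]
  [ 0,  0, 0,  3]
x^4 - 12*x^3 + 54*x^2 - 108*x + 81

Expanding det(x·I − A) (e.g. by cofactor expansion or by noting that A is similar to its Jordan form J, which has the same characteristic polynomial as A) gives
  χ_A(x) = x^4 - 12*x^3 + 54*x^2 - 108*x + 81
which factors as (x - 3)^4. The eigenvalues (with algebraic multiplicities) are λ = 3 with multiplicity 4.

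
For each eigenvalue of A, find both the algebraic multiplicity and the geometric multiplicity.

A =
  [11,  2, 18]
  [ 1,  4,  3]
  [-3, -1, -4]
λ = 3: alg = 2, geom = 1; λ = 5: alg = 1, geom = 1

Step 1 — factor the characteristic polynomial to read off the algebraic multiplicities:
  χ_A(x) = (x - 5)*(x - 3)^2

Step 2 — compute geometric multiplicities via the rank-nullity identity g(λ) = n − rank(A − λI):
  rank(A − (3)·I) = 2, so dim ker(A − (3)·I) = n − 2 = 1
  rank(A − (5)·I) = 2, so dim ker(A − (5)·I) = n − 2 = 1

Summary:
  λ = 3: algebraic multiplicity = 2, geometric multiplicity = 1
  λ = 5: algebraic multiplicity = 1, geometric multiplicity = 1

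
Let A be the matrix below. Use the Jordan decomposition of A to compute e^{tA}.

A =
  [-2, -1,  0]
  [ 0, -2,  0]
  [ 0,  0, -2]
e^{tA} =
  [exp(-2*t), -t*exp(-2*t), 0]
  [0, exp(-2*t), 0]
  [0, 0, exp(-2*t)]

Strategy: write A = P · J · P⁻¹ where J is a Jordan canonical form, so e^{tA} = P · e^{tJ} · P⁻¹, and e^{tJ} can be computed block-by-block.

A has Jordan form
J =
  [-2,  1,  0]
  [ 0, -2,  0]
  [ 0,  0, -2]
(up to reordering of blocks).

Per-block formulas:
  For a 1×1 block at λ = -2: exp(t · [-2]) = [e^(-2t)].
  For a 2×2 Jordan block J_2(-2): exp(t · J_2(-2)) = e^(-2t)·(I + t·N), where N is the 2×2 nilpotent shift.

After assembling e^{tJ} and conjugating by P, we get:

e^{tA} =
  [exp(-2*t), -t*exp(-2*t), 0]
  [0, exp(-2*t), 0]
  [0, 0, exp(-2*t)]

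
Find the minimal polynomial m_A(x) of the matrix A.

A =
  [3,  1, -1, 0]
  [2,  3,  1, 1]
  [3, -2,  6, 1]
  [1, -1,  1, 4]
x^2 - 8*x + 16

The characteristic polynomial is χ_A(x) = (x - 4)^4, so the eigenvalues are known. The minimal polynomial is
  m_A(x) = Π_λ (x − λ)^{k_λ}
where k_λ is the size of the *largest* Jordan block for λ (equivalently, the smallest k with (A − λI)^k v = 0 for every generalised eigenvector v of λ).

  λ = 4: largest Jordan block has size 2, contributing (x − 4)^2

So m_A(x) = (x - 4)^2 = x^2 - 8*x + 16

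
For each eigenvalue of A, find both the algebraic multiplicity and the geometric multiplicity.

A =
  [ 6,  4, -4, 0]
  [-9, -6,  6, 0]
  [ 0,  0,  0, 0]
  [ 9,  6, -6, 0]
λ = 0: alg = 4, geom = 3

Step 1 — factor the characteristic polynomial to read off the algebraic multiplicities:
  χ_A(x) = x^4

Step 2 — compute geometric multiplicities via the rank-nullity identity g(λ) = n − rank(A − λI):
  rank(A − (0)·I) = 1, so dim ker(A − (0)·I) = n − 1 = 3

Summary:
  λ = 0: algebraic multiplicity = 4, geometric multiplicity = 3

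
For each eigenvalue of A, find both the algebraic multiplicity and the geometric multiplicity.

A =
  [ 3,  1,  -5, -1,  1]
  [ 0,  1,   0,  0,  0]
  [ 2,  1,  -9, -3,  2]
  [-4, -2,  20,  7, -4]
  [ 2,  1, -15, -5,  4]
λ = 1: alg = 4, geom = 3; λ = 2: alg = 1, geom = 1

Step 1 — factor the characteristic polynomial to read off the algebraic multiplicities:
  χ_A(x) = (x - 2)*(x - 1)^4

Step 2 — compute geometric multiplicities via the rank-nullity identity g(λ) = n − rank(A − λI):
  rank(A − (1)·I) = 2, so dim ker(A − (1)·I) = n − 2 = 3
  rank(A − (2)·I) = 4, so dim ker(A − (2)·I) = n − 4 = 1

Summary:
  λ = 1: algebraic multiplicity = 4, geometric multiplicity = 3
  λ = 2: algebraic multiplicity = 1, geometric multiplicity = 1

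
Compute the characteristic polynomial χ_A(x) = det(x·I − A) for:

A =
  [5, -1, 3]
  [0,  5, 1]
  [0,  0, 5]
x^3 - 15*x^2 + 75*x - 125

Expanding det(x·I − A) (e.g. by cofactor expansion or by noting that A is similar to its Jordan form J, which has the same characteristic polynomial as A) gives
  χ_A(x) = x^3 - 15*x^2 + 75*x - 125
which factors as (x - 5)^3. The eigenvalues (with algebraic multiplicities) are λ = 5 with multiplicity 3.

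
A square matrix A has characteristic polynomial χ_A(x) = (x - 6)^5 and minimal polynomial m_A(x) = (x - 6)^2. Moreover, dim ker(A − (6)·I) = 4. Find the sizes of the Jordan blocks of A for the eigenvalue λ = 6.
Block sizes for λ = 6: [2, 1, 1, 1]

Step 1 — from the characteristic polynomial, algebraic multiplicity of λ = 6 is 5. From dim ker(A − (6)·I) = 4, there are exactly 4 Jordan blocks for λ = 6.
Step 2 — from the minimal polynomial, the factor (x − 6)^2 tells us the largest block for λ = 6 has size 2.
Step 3 — with total size 5, 4 blocks, and largest block 2, the block sizes (in nonincreasing order) are [2, 1, 1, 1].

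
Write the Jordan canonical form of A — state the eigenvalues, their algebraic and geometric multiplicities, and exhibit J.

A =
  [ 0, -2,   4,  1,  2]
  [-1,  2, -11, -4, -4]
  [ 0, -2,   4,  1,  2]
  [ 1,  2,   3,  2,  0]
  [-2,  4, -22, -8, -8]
J_3(0) ⊕ J_1(0) ⊕ J_1(0)

The characteristic polynomial is
  det(x·I − A) = x^5

Eigenvalues and multiplicities (the geometric multiplicity of λ is n − rank(A − λI), which equals the number of Jordan blocks for λ):
  λ = 0: algebraic multiplicity = 5, geometric multiplicity = 3

Determining the block sizes for each eigenvalue:
  λ = 0: with am = 5 and gm = 3, the partition is not yet determined (e.g. several partitions of 5 into 3 parts exist). Let N = A − (0)·I. Computing rank(N^1) = 2, rank(N^2) = 1, rank(N^3) = 0; the number of blocks of size ≥ j is rank(N^{j−1}) − rank(N^j), giving [3, 1, 1]. So we have 1 block(s) of size 3, 2 block(s) of size 1 → block sizes [3, 1, 1]

Assembling the blocks gives a Jordan form
J =
  [0, 1, 0, 0, 0]
  [0, 0, 1, 0, 0]
  [0, 0, 0, 0, 0]
  [0, 0, 0, 0, 0]
  [0, 0, 0, 0, 0]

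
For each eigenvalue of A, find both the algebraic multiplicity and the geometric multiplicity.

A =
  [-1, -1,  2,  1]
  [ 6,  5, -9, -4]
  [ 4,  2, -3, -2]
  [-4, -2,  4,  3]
λ = 1: alg = 4, geom = 2

Step 1 — factor the characteristic polynomial to read off the algebraic multiplicities:
  χ_A(x) = (x - 1)^4

Step 2 — compute geometric multiplicities via the rank-nullity identity g(λ) = n − rank(A − λI):
  rank(A − (1)·I) = 2, so dim ker(A − (1)·I) = n − 2 = 2

Summary:
  λ = 1: algebraic multiplicity = 4, geometric multiplicity = 2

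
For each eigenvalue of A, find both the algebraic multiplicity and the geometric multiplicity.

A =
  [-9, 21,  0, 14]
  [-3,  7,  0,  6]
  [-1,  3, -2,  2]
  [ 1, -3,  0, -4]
λ = -2: alg = 4, geom = 3

Step 1 — factor the characteristic polynomial to read off the algebraic multiplicities:
  χ_A(x) = (x + 2)^4

Step 2 — compute geometric multiplicities via the rank-nullity identity g(λ) = n − rank(A − λI):
  rank(A − (-2)·I) = 1, so dim ker(A − (-2)·I) = n − 1 = 3

Summary:
  λ = -2: algebraic multiplicity = 4, geometric multiplicity = 3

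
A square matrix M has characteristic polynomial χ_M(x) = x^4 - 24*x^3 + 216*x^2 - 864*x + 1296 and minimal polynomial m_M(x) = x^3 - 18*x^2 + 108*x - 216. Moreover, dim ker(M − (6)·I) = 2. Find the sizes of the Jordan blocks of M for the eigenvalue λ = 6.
Block sizes for λ = 6: [3, 1]

Step 1 — from the characteristic polynomial, algebraic multiplicity of λ = 6 is 4. From dim ker(M − (6)·I) = 2, there are exactly 2 Jordan blocks for λ = 6.
Step 2 — from the minimal polynomial, the factor (x − 6)^3 tells us the largest block for λ = 6 has size 3.
Step 3 — with total size 4, 2 blocks, and largest block 3, the block sizes (in nonincreasing order) are [3, 1].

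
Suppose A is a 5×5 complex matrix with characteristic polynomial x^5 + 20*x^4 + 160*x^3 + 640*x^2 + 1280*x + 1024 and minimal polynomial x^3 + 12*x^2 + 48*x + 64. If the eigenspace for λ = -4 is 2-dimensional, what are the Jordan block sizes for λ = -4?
Block sizes for λ = -4: [3, 2]

Step 1 — from the characteristic polynomial, algebraic multiplicity of λ = -4 is 5. From dim ker(A − (-4)·I) = 2, there are exactly 2 Jordan blocks for λ = -4.
Step 2 — from the minimal polynomial, the factor (x + 4)^3 tells us the largest block for λ = -4 has size 3.
Step 3 — with total size 5, 2 blocks, and largest block 3, the block sizes (in nonincreasing order) are [3, 2].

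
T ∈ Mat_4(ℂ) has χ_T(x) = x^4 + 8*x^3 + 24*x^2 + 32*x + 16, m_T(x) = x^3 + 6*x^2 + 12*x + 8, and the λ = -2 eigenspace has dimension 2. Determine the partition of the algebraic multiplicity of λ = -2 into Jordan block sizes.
Block sizes for λ = -2: [3, 1]

Step 1 — from the characteristic polynomial, algebraic multiplicity of λ = -2 is 4. From dim ker(T − (-2)·I) = 2, there are exactly 2 Jordan blocks for λ = -2.
Step 2 — from the minimal polynomial, the factor (x + 2)^3 tells us the largest block for λ = -2 has size 3.
Step 3 — with total size 4, 2 blocks, and largest block 3, the block sizes (in nonincreasing order) are [3, 1].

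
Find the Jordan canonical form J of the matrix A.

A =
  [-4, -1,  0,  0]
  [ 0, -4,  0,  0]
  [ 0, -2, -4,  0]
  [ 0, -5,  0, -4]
J_2(-4) ⊕ J_1(-4) ⊕ J_1(-4)

The characteristic polynomial is
  det(x·I − A) = x^4 + 16*x^3 + 96*x^2 + 256*x + 256 = (x + 4)^4

Eigenvalues and multiplicities (the geometric multiplicity of λ is n − rank(A − λI), which equals the number of Jordan blocks for λ):
  λ = -4: algebraic multiplicity = 4, geometric multiplicity = 3

Determining the block sizes for each eigenvalue:
  λ = -4: 3 blocks summing to 4 forces exactly one block of size 2 and the rest size 1 → block sizes [2, 1, 1]

Assembling the blocks gives a Jordan form
J =
  [-4,  1,  0,  0]
  [ 0, -4,  0,  0]
  [ 0,  0, -4,  0]
  [ 0,  0,  0, -4]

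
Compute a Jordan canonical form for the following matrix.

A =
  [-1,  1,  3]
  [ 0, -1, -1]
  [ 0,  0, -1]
J_3(-1)

The characteristic polynomial is
  det(x·I − A) = x^3 + 3*x^2 + 3*x + 1 = (x + 1)^3

Eigenvalues and multiplicities (the geometric multiplicity of λ is n − rank(A − λI), which equals the number of Jordan blocks for λ):
  λ = -1: algebraic multiplicity = 3, geometric multiplicity = 1

Determining the block sizes for each eigenvalue:
  λ = -1: one block (gm = 1), so the single block has size am = 3 → block sizes [3]

Assembling the blocks gives a Jordan form
J =
  [-1,  1,  0]
  [ 0, -1,  1]
  [ 0,  0, -1]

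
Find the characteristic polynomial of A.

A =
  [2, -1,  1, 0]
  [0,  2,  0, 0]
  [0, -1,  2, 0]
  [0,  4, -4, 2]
x^4 - 8*x^3 + 24*x^2 - 32*x + 16

Expanding det(x·I − A) (e.g. by cofactor expansion or by noting that A is similar to its Jordan form J, which has the same characteristic polynomial as A) gives
  χ_A(x) = x^4 - 8*x^3 + 24*x^2 - 32*x + 16
which factors as (x - 2)^4. The eigenvalues (with algebraic multiplicities) are λ = 2 with multiplicity 4.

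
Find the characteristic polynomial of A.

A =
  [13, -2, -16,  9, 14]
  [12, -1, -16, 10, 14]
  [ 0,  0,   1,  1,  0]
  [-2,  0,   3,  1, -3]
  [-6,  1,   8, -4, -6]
x^5 - 8*x^4 + 25*x^3 - 38*x^2 + 28*x - 8

Expanding det(x·I − A) (e.g. by cofactor expansion or by noting that A is similar to its Jordan form J, which has the same characteristic polynomial as A) gives
  χ_A(x) = x^5 - 8*x^4 + 25*x^3 - 38*x^2 + 28*x - 8
which factors as (x - 2)^3*(x - 1)^2. The eigenvalues (with algebraic multiplicities) are λ = 1 with multiplicity 2, λ = 2 with multiplicity 3.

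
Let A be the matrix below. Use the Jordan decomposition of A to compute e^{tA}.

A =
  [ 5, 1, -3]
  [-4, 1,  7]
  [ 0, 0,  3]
e^{tA} =
  [2*t*exp(3*t) + exp(3*t), t*exp(3*t), t^2*exp(3*t)/2 - 3*t*exp(3*t)]
  [-4*t*exp(3*t), -2*t*exp(3*t) + exp(3*t), -t^2*exp(3*t) + 7*t*exp(3*t)]
  [0, 0, exp(3*t)]

Strategy: write A = P · J · P⁻¹ where J is a Jordan canonical form, so e^{tA} = P · e^{tJ} · P⁻¹, and e^{tJ} can be computed block-by-block.

A has Jordan form
J =
  [3, 1, 0]
  [0, 3, 1]
  [0, 0, 3]
(up to reordering of blocks).

Per-block formulas:
  For a 3×3 Jordan block J_3(3): exp(t · J_3(3)) = e^(3t)·(I + t·N + (t^2/2)·N^2), where N is the 3×3 nilpotent shift.

After assembling e^{tJ} and conjugating by P, we get:

e^{tA} =
  [2*t*exp(3*t) + exp(3*t), t*exp(3*t), t^2*exp(3*t)/2 - 3*t*exp(3*t)]
  [-4*t*exp(3*t), -2*t*exp(3*t) + exp(3*t), -t^2*exp(3*t) + 7*t*exp(3*t)]
  [0, 0, exp(3*t)]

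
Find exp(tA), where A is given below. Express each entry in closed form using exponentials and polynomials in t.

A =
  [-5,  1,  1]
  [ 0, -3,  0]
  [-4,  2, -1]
e^{tA} =
  [-2*t*exp(-3*t) + exp(-3*t), t*exp(-3*t), t*exp(-3*t)]
  [0, exp(-3*t), 0]
  [-4*t*exp(-3*t), 2*t*exp(-3*t), 2*t*exp(-3*t) + exp(-3*t)]

Strategy: write A = P · J · P⁻¹ where J is a Jordan canonical form, so e^{tA} = P · e^{tJ} · P⁻¹, and e^{tJ} can be computed block-by-block.

A has Jordan form
J =
  [-3,  1,  0]
  [ 0, -3,  0]
  [ 0,  0, -3]
(up to reordering of blocks).

Per-block formulas:
  For a 1×1 block at λ = -3: exp(t · [-3]) = [e^(-3t)].
  For a 2×2 Jordan block J_2(-3): exp(t · J_2(-3)) = e^(-3t)·(I + t·N), where N is the 2×2 nilpotent shift.

After assembling e^{tJ} and conjugating by P, we get:

e^{tA} =
  [-2*t*exp(-3*t) + exp(-3*t), t*exp(-3*t), t*exp(-3*t)]
  [0, exp(-3*t), 0]
  [-4*t*exp(-3*t), 2*t*exp(-3*t), 2*t*exp(-3*t) + exp(-3*t)]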